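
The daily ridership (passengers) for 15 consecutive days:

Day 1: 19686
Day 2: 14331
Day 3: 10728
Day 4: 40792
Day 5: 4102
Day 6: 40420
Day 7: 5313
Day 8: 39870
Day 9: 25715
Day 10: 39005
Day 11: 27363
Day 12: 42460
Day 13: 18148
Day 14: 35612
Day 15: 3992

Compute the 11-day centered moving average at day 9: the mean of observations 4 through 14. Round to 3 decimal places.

28981.818

Sum of periods 4–14: 40792 + 4102 + 40420 + 5313 + 39870 + 25715 + 39005 + 27363 + 42460 + 18148 + 35612 = 318800
Divide by 11: 318800 / 11 = 28981.818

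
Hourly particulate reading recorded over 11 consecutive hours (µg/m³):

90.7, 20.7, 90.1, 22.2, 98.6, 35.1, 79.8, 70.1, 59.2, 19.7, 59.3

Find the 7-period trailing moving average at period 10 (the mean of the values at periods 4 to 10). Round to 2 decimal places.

54.96

Sum of periods 4–10: 22.2 + 98.6 + 35.1 + 79.8 + 70.1 + 59.2 + 19.7 = 384.7
Divide by 7: 384.7 / 7 = 54.96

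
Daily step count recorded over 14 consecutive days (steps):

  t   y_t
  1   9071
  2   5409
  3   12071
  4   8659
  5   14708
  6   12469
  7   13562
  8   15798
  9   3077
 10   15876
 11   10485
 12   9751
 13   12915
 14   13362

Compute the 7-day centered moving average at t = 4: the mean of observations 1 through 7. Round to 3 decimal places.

Sum of periods 1–7: 9071 + 5409 + 12071 + 8659 + 14708 + 12469 + 13562 = 75949
Divide by 7: 75949 / 7 = 10849.857

10849.857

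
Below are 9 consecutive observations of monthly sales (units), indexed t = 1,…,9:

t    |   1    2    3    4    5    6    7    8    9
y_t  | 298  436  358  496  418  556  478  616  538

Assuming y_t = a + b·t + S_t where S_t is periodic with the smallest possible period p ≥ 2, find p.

First differences y_{t+1} − y_t: 138, -78, 138, -78, 138, -78, …
The difference pattern repeats every 2 terms and not for any smaller step, so p = 2.

2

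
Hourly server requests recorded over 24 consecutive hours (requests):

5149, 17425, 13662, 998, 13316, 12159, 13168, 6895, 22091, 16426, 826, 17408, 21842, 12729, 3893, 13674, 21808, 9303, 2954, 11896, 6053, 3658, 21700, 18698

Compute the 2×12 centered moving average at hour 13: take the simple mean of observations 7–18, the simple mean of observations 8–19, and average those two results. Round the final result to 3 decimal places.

Sum over 7–18: 13168 + 6895 + 22091 + 16426 + 826 + 17408 + 21842 + 12729 + 3893 + 13674 + 21808 + 9303 = 160063
Sum over 8–19: 6895 + 22091 + 16426 + 826 + 17408 + 21842 + 12729 + 3893 + 13674 + 21808 + 9303 + 2954 = 149849
CMA at t=13 = (160063 + 149849) / (2·12) = 309912 / 24 = 12913.000

12913.000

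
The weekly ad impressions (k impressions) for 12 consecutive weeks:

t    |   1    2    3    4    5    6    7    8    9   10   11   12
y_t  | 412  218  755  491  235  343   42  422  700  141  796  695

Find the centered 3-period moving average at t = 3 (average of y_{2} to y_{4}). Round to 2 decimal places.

Sum of periods 2–4: 218 + 755 + 491 = 1464
Divide by 3: 1464 / 3 = 488.00

488.00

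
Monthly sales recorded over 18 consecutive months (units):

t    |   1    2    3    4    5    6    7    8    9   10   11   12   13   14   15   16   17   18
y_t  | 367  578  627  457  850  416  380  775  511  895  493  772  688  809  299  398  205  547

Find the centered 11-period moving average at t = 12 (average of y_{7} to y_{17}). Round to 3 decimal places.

Sum of periods 7–17: 380 + 775 + 511 + 895 + 493 + 772 + 688 + 809 + 299 + 398 + 205 = 6225
Divide by 11: 6225 / 11 = 565.909

565.909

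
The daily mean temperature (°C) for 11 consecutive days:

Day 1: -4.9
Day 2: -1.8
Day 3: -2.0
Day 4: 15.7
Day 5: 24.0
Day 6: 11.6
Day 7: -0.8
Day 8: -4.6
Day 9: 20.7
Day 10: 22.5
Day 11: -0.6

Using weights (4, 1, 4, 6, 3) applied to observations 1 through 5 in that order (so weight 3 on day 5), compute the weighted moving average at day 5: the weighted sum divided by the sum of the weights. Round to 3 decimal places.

7.600

Weighted sum: 4·-4.9 + 1·-1.8 + 4·-2.0 + 6·15.7 + 3·24.0 = -19.6 + -1.8 + -8.0 + 94.2 + 72.0 = 136.8
Weight total: 4 + 1 + 4 + 6 + 3 = 18
WMA = 136.8 / 18 = 7.600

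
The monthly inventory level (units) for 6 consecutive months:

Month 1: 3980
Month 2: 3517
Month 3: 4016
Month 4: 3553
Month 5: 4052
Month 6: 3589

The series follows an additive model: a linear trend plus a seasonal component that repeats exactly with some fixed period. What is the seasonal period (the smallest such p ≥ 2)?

First differences y_{t+1} − y_t: -463, 499, -463, 499, -463, …
The difference pattern repeats every 2 terms and not for any smaller step, so p = 2.

2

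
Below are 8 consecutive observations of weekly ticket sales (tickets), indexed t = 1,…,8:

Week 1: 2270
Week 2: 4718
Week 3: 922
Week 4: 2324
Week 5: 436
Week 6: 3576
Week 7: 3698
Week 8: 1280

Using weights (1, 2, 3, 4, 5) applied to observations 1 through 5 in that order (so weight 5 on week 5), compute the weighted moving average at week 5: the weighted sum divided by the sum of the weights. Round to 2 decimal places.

1729.87

Weighted sum: 1·2270 + 2·4718 + 3·922 + 4·2324 + 5·436 = 2270 + 9436 + 2766 + 9296 + 2180 = 25948
Weight total: 1 + 2 + 3 + 4 + 5 = 15
WMA = 25948 / 15 = 1729.87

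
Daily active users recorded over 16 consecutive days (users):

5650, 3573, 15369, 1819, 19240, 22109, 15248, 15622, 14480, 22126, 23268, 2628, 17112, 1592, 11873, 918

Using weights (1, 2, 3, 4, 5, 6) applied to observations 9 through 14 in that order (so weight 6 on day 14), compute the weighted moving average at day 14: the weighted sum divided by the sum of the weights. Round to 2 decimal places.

Weighted sum: 1·14480 + 2·22126 + 3·23268 + 4·2628 + 5·17112 + 6·1592 = 14480 + 44252 + 69804 + 10512 + 85560 + 9552 = 234160
Weight total: 1 + 2 + 3 + 4 + 5 + 6 = 21
WMA = 234160 / 21 = 11150.48

11150.48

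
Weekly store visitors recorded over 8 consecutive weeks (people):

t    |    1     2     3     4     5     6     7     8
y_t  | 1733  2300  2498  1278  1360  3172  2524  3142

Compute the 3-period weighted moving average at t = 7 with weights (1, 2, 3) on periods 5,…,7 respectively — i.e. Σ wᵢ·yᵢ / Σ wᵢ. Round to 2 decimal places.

Weighted sum: 1·1360 + 2·3172 + 3·2524 = 1360 + 6344 + 7572 = 15276
Weight total: 1 + 2 + 3 = 6
WMA = 15276 / 6 = 2546.00

2546.00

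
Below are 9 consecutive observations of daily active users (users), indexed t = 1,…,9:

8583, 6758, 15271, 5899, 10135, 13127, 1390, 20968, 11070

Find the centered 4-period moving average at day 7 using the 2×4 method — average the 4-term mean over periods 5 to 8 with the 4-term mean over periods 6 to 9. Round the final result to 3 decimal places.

Sum over 5–8: 10135 + 13127 + 1390 + 20968 = 45620
Sum over 6–9: 13127 + 1390 + 20968 + 11070 = 46555
CMA at t=7 = (45620 + 46555) / (2·4) = 92175 / 8 = 11521.875

11521.875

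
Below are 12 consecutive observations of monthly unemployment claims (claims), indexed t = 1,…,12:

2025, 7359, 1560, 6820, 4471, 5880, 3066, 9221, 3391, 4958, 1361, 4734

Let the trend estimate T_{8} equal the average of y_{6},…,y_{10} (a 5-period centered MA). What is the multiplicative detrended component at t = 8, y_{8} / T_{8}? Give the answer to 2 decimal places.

1.74

Trend T_8 = (5880 + 3066 + 9221 + 3391 + 4958) / 5 = 26516/5 = 5303.2000
Ratio to trend: 9221 / 5303.2000 = 1.74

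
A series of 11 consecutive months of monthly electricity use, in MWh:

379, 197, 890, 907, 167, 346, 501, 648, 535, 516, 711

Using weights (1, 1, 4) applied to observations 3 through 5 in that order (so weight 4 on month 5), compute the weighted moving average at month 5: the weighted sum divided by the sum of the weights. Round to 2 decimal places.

Weighted sum: 1·890 + 1·907 + 4·167 = 890 + 907 + 668 = 2465
Weight total: 1 + 1 + 4 = 6
WMA = 2465 / 6 = 410.83

410.83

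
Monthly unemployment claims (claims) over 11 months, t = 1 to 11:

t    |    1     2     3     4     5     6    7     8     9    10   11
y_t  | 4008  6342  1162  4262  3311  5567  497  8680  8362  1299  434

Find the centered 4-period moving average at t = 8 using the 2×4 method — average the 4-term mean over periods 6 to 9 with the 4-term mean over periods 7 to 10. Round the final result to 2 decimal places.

Sum over 6–9: 5567 + 497 + 8680 + 8362 = 23106
Sum over 7–10: 497 + 8680 + 8362 + 1299 = 18838
CMA at t=8 = (23106 + 18838) / (2·4) = 41944 / 8 = 5243.00

5243.00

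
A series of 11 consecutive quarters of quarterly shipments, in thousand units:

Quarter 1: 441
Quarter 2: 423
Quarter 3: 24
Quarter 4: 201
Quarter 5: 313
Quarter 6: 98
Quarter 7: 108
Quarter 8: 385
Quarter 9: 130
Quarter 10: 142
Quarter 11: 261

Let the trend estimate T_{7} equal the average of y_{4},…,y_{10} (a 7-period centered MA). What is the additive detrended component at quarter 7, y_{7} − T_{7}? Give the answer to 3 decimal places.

-88.714

Trend T_7 = (201 + 313 + 98 + 108 + 385 + 130 + 142) / 7 = 1377/7 = 196.71429
Detrended value: 108 − 196.71429 = -88.714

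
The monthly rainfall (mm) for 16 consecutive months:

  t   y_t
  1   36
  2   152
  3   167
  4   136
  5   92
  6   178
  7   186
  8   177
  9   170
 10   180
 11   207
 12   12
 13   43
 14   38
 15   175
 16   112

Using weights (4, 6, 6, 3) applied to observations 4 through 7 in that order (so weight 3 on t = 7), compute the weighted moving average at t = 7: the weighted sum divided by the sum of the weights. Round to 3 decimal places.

143.263

Weighted sum: 4·136 + 6·92 + 6·178 + 3·186 = 544 + 552 + 1068 + 558 = 2722
Weight total: 4 + 6 + 6 + 3 = 19
WMA = 2722 / 19 = 143.263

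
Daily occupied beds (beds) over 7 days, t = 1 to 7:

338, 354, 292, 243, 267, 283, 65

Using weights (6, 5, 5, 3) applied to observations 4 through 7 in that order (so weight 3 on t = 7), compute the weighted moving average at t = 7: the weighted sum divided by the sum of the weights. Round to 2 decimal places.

231.74

Weighted sum: 6·243 + 5·267 + 5·283 + 3·65 = 1458 + 1335 + 1415 + 195 = 4403
Weight total: 6 + 5 + 5 + 3 = 19
WMA = 4403 / 19 = 231.74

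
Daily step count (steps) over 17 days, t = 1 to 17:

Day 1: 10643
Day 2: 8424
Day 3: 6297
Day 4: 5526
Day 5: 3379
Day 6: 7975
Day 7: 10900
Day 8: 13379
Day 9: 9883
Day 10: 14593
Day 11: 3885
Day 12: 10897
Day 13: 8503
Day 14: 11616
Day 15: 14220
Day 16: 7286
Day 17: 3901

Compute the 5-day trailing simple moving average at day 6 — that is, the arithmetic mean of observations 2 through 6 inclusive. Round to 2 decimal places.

6320.20

Sum of periods 2–6: 8424 + 6297 + 5526 + 3379 + 7975 = 31601
Divide by 5: 31601 / 5 = 6320.20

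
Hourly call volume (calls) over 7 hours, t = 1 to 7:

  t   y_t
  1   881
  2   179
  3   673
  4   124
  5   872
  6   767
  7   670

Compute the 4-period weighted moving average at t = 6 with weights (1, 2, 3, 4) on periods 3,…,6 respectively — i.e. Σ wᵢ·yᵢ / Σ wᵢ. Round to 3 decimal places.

660.500

Weighted sum: 1·673 + 2·124 + 3·872 + 4·767 = 673 + 248 + 2616 + 3068 = 6605
Weight total: 1 + 2 + 3 + 4 = 10
WMA = 6605 / 10 = 660.500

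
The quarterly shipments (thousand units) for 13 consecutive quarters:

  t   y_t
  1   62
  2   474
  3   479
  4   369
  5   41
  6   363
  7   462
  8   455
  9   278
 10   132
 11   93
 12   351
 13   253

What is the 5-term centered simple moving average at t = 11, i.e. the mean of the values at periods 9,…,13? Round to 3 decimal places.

221.400

Sum of periods 9–13: 278 + 132 + 93 + 351 + 253 = 1107
Divide by 5: 1107 / 5 = 221.400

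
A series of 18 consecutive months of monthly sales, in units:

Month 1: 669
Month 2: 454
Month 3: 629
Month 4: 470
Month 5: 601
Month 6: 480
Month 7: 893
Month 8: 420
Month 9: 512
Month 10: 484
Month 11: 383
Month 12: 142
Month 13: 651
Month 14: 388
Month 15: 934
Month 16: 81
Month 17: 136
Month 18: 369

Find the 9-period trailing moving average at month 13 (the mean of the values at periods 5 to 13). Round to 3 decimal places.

507.333

Sum of periods 5–13: 601 + 480 + 893 + 420 + 512 + 484 + 383 + 142 + 651 = 4566
Divide by 9: 4566 / 9 = 507.333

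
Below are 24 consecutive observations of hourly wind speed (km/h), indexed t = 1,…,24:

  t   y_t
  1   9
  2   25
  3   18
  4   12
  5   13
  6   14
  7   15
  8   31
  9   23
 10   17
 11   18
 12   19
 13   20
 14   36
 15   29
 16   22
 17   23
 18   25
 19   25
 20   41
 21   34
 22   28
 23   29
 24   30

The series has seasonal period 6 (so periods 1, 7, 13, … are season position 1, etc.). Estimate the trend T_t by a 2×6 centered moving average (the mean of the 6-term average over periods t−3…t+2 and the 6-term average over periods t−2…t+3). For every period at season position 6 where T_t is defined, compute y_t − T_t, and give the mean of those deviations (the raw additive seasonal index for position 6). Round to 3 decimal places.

-3.389

Season position 6 occurs at t = 6, 12, 18 (where T_t is defined).
t=6: T_6 = 17.58333; y_6 − T_6 = 14 − 17.58333 = -3.58333
t=12: T_12 = 22.66667; y_12 − T_12 = 19 − 22.66667 = -3.66667
t=18: T_18 = 27.91667; y_18 − T_18 = 25 − 27.91667 = -2.91667
Mean deviation: (-3.58333 + -3.66667 + -2.91667) / 3 = -3.389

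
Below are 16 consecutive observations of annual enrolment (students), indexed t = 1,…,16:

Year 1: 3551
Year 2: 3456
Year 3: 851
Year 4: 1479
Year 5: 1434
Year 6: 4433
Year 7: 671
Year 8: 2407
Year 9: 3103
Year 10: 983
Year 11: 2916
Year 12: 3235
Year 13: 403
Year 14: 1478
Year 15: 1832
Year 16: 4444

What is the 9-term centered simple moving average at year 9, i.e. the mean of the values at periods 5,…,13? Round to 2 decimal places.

Sum of periods 5–13: 1434 + 4433 + 671 + 2407 + 3103 + 983 + 2916 + 3235 + 403 = 19585
Divide by 9: 19585 / 9 = 2176.11

2176.11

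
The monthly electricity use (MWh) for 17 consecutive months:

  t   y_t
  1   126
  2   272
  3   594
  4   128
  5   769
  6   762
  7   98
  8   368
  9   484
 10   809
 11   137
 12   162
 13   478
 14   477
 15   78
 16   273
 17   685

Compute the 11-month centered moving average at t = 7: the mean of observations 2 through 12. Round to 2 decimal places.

416.64

Sum of periods 2–12: 272 + 594 + 128 + 769 + 762 + 98 + 368 + 484 + 809 + 137 + 162 = 4583
Divide by 11: 4583 / 11 = 416.64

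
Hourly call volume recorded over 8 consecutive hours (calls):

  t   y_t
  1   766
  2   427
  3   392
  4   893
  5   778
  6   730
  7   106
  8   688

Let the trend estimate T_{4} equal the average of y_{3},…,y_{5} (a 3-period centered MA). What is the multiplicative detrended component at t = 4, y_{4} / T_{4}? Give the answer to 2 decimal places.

1.30

Trend T_4 = (392 + 893 + 778) / 3 = 2063/3 = 687.6667
Ratio to trend: 893 / 687.6667 = 1.30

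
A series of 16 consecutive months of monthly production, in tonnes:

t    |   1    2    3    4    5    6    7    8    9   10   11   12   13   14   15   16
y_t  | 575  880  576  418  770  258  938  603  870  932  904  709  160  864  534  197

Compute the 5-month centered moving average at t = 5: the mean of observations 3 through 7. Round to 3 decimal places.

592.000

Sum of periods 3–7: 576 + 418 + 770 + 258 + 938 = 2960
Divide by 5: 2960 / 5 = 592.000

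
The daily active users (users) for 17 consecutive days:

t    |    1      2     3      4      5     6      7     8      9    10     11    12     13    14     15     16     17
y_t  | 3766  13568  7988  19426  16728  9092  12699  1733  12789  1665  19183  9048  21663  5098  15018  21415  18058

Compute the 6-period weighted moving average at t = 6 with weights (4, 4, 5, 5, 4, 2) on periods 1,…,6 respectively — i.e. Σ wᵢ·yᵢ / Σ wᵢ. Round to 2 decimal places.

12145.92

Weighted sum: 4·3766 + 4·13568 + 5·7988 + 5·19426 + 4·16728 + 2·9092 = 15064 + 54272 + 39940 + 97130 + 66912 + 18184 = 291502
Weight total: 4 + 4 + 5 + 5 + 4 + 2 = 24
WMA = 291502 / 24 = 12145.92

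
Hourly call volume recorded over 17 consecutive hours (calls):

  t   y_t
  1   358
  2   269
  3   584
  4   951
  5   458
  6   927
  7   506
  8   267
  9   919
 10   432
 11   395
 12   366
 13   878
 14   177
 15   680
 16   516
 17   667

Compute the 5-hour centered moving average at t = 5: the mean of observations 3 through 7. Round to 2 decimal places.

685.20

Sum of periods 3–7: 584 + 951 + 458 + 927 + 506 = 3426
Divide by 5: 3426 / 5 = 685.20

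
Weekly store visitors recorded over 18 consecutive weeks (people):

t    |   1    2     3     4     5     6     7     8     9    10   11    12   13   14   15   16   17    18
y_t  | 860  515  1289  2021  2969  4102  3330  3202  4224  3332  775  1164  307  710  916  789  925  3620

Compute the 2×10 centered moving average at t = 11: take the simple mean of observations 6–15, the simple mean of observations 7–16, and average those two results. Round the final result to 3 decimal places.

2040.550

Sum over 6–15: 4102 + 3330 + 3202 + 4224 + 3332 + 775 + 1164 + 307 + 710 + 916 = 22062
Sum over 7–16: 3330 + 3202 + 4224 + 3332 + 775 + 1164 + 307 + 710 + 916 + 789 = 18749
CMA at t=11 = (22062 + 18749) / (2·10) = 40811 / 20 = 2040.550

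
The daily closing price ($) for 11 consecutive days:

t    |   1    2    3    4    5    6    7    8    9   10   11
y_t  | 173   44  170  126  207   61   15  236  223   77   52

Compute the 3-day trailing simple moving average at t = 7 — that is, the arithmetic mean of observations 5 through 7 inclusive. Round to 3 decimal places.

Sum of periods 5–7: 207 + 61 + 15 = 283
Divide by 3: 283 / 3 = 94.333

94.333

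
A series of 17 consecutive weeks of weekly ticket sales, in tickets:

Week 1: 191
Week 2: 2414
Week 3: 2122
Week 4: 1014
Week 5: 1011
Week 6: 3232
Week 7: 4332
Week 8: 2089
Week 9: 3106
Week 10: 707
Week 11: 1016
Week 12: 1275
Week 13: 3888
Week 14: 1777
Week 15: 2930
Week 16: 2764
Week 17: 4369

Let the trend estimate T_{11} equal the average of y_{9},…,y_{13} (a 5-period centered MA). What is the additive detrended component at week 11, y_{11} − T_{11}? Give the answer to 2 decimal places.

Trend T_11 = (3106 + 707 + 1016 + 1275 + 3888) / 5 = 9992/5 = 1998.4000
Detrended value: 1016 − 1998.4000 = -982.40

-982.40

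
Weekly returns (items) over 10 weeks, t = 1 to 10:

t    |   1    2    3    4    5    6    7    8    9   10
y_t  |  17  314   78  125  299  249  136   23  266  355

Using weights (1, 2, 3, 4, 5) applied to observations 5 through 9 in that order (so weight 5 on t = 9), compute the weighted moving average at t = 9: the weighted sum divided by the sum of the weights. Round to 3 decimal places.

Weighted sum: 1·299 + 2·249 + 3·136 + 4·23 + 5·266 = 299 + 498 + 408 + 92 + 1330 = 2627
Weight total: 1 + 2 + 3 + 4 + 5 = 15
WMA = 2627 / 15 = 175.133

175.133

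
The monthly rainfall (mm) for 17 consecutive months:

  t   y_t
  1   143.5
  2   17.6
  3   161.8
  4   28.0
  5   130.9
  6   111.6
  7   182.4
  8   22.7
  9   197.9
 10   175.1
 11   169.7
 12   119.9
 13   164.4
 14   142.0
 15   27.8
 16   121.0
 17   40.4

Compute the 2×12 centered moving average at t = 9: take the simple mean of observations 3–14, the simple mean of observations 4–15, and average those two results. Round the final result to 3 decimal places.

128.283

Sum over 3–14: 161.8 + 28.0 + 130.9 + 111.6 + 182.4 + 22.7 + 197.9 + 175.1 + 169.7 + 119.9 + 164.4 + 142.0 = 1606.4
Sum over 4–15: 28.0 + 130.9 + 111.6 + 182.4 + 22.7 + 197.9 + 175.1 + 169.7 + 119.9 + 164.4 + 142.0 + 27.8 = 1472.4
CMA at t=9 = (1606.4 + 1472.4) / (2·12) = 3078.8 / 24 = 128.283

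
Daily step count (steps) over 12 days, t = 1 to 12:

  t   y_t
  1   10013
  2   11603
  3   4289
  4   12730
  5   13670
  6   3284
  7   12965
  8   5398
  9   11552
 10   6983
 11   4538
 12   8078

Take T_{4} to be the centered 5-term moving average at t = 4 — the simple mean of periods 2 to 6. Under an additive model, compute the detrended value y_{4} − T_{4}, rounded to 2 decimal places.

3614.80

Trend T_4 = (11603 + 4289 + 12730 + 13670 + 3284) / 5 = 45576/5 = 9115.2000
Detrended value: 12730 − 9115.2000 = 3614.80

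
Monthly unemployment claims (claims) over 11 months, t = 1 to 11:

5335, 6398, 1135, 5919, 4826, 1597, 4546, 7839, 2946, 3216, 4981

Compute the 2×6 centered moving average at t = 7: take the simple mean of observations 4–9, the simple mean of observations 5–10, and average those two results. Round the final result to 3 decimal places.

4386.917

Sum over 4–9: 5919 + 4826 + 1597 + 4546 + 7839 + 2946 = 27673
Sum over 5–10: 4826 + 1597 + 4546 + 7839 + 2946 + 3216 = 24970
CMA at t=7 = (27673 + 24970) / (2·6) = 52643 / 12 = 4386.917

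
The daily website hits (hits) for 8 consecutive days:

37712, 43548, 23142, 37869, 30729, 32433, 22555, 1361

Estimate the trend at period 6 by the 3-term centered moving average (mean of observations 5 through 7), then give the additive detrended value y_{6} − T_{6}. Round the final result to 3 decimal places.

Trend T_6 = (30729 + 32433 + 22555) / 3 = 85717/3 = 28572.33333
Detrended value: 32433 − 28572.33333 = 3860.667

3860.667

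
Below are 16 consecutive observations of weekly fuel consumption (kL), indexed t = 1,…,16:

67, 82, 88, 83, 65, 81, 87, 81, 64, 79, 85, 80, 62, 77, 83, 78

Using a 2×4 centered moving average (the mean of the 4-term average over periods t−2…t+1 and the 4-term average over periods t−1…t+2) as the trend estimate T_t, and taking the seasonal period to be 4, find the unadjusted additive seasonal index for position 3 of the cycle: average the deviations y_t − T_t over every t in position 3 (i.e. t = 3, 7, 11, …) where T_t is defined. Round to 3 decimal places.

8.375

Season position 3 occurs at t = 3, 7, 11 (where T_t is defined).
t=3: T_3 = 79.75000; y_3 − T_3 = 88 − 79.75000 = 8.25000
t=7: T_7 = 78.37500; y_7 − T_7 = 87 − 78.37500 = 8.62500
t=11: T_11 = 76.75000; y_11 − T_11 = 85 − 76.75000 = 8.25000
Mean deviation: (8.25000 + 8.62500 + 8.25000) / 3 = 8.375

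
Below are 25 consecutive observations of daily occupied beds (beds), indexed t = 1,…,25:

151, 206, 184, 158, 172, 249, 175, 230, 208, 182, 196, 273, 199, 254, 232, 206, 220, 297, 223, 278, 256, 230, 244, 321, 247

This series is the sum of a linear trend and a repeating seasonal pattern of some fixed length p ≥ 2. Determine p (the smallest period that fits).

First differences y_{t+1} − y_t: 55, -22, -26, 14, 77, -74, 55, -22, -26, 14, 77, -74, 55, -22, …
The difference pattern repeats every 6 terms and not for any smaller step, so p = 6.

6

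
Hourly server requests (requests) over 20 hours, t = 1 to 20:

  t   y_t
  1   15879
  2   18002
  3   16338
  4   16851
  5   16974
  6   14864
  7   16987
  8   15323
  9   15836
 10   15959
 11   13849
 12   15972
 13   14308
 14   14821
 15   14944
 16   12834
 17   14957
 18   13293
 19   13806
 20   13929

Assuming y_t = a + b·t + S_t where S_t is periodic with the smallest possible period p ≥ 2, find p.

5

First differences y_{t+1} − y_t: 2123, -1664, 513, 123, -2110, 2123, -1664, 513, 123, -2110, 2123, -1664, …
The difference pattern repeats every 5 terms and not for any smaller step, so p = 5.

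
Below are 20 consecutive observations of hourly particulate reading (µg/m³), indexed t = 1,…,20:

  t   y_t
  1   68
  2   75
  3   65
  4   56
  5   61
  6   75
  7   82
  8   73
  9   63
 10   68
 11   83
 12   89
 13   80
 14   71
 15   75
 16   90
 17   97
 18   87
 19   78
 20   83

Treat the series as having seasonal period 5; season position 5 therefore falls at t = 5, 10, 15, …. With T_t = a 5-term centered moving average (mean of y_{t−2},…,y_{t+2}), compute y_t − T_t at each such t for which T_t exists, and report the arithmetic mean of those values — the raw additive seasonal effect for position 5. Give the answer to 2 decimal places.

Season position 5 occurs at t = 5, 10, 15 (where T_t is defined).
t=5: T_5 = 67.8000; y_5 − T_5 = 61 − 67.8000 = -6.8000
t=10: T_10 = 75.2000; y_10 − T_10 = 68 − 75.2000 = -7.2000
t=15: T_15 = 82.6000; y_15 − T_15 = 75 − 82.6000 = -7.6000
Mean deviation: (-6.8000 + -7.2000 + -7.6000) / 3 = -7.20

-7.20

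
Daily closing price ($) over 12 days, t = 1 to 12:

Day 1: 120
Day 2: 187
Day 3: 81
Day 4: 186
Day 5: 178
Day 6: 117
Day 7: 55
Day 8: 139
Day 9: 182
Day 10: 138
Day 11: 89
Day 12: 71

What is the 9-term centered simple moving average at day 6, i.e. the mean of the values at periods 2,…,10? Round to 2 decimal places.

Sum of periods 2–10: 187 + 81 + 186 + 178 + 117 + 55 + 139 + 182 + 138 = 1263
Divide by 9: 1263 / 9 = 140.33

140.33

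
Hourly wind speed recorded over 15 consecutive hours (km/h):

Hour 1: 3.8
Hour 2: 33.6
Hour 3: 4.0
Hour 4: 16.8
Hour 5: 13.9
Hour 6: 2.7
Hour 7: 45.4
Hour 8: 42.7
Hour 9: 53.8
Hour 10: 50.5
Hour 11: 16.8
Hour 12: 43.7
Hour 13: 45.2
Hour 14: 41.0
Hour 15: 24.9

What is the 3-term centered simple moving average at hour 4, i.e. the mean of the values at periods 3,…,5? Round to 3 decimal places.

11.567

Sum of periods 3–5: 4.0 + 16.8 + 13.9 = 34.7
Divide by 3: 34.7 / 3 = 11.567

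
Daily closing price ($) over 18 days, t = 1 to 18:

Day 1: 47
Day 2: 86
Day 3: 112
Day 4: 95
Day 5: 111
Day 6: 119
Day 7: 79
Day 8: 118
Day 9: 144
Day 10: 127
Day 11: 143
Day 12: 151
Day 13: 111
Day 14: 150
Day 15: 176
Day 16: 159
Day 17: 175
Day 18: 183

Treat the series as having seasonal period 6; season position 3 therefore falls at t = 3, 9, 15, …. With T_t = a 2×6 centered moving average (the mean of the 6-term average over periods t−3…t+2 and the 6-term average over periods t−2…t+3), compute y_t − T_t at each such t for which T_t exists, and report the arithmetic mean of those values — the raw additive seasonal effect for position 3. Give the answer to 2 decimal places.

Season position 3 occurs at t = 9, 15 (where T_t is defined).
t=9: T_9 = 124.3333; y_9 − T_9 = 144 − 124.3333 = 19.6667
t=15: T_15 = 156.3333; y_15 − T_15 = 176 − 156.3333 = 19.6667
Mean deviation: (19.6667 + 19.6667) / 2 = 19.67

19.67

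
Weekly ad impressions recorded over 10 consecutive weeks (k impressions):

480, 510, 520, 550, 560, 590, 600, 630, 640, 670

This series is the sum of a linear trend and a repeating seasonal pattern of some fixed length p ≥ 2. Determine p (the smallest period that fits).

First differences y_{t+1} − y_t: 30, 10, 30, 10, 30, 10, …
The difference pattern repeats every 2 terms and not for any smaller step, so p = 2.

2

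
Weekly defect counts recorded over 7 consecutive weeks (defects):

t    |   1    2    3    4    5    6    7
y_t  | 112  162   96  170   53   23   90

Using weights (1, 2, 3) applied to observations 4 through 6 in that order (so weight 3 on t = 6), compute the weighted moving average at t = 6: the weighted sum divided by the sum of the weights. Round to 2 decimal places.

Weighted sum: 1·170 + 2·53 + 3·23 = 170 + 106 + 69 = 345
Weight total: 1 + 2 + 3 = 6
WMA = 345 / 6 = 57.50

57.50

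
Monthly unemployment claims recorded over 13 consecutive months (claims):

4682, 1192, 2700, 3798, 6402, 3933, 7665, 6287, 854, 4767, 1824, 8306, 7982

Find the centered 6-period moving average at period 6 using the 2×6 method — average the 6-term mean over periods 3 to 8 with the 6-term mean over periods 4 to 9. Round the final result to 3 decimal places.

Sum over 3–8: 2700 + 3798 + 6402 + 3933 + 7665 + 6287 = 30785
Sum over 4–9: 3798 + 6402 + 3933 + 7665 + 6287 + 854 = 28939
CMA at t=6 = (30785 + 28939) / (2·6) = 59724 / 12 = 4977.000

4977.000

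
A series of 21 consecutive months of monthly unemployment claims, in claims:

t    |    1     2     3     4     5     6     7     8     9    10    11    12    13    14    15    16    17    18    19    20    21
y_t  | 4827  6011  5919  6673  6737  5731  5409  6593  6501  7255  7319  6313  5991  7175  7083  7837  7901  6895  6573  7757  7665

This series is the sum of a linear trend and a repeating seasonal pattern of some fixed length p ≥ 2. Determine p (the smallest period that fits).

First differences y_{t+1} − y_t: 1184, -92, 754, 64, -1006, -322, 1184, -92, 754, 64, -1006, -322, 1184, -92, …
The difference pattern repeats every 6 terms and not for any smaller step, so p = 6.

6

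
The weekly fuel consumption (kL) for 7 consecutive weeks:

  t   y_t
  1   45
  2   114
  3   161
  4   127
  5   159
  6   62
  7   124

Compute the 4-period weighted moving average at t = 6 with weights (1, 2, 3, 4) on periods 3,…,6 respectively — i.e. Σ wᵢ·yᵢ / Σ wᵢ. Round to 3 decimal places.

114.000

Weighted sum: 1·161 + 2·127 + 3·159 + 4·62 = 161 + 254 + 477 + 248 = 1140
Weight total: 1 + 2 + 3 + 4 = 10
WMA = 1140 / 10 = 114.000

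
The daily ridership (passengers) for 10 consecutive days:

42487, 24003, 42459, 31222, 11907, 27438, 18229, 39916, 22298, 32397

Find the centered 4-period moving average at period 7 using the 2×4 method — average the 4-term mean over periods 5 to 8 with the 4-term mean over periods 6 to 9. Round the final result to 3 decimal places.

Sum over 5–8: 11907 + 27438 + 18229 + 39916 = 97490
Sum over 6–9: 27438 + 18229 + 39916 + 22298 = 107881
CMA at t=7 = (97490 + 107881) / (2·4) = 205371 / 8 = 25671.375

25671.375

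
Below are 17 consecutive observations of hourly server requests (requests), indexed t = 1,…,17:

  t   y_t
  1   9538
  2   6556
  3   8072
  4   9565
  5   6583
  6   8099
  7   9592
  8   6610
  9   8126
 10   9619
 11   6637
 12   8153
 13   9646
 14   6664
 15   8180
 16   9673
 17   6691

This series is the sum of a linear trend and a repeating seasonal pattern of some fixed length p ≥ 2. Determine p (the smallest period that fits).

3

First differences y_{t+1} − y_t: -2982, 1516, 1493, -2982, 1516, 1493, -2982, 1516, …
The difference pattern repeats every 3 terms and not for any smaller step, so p = 3.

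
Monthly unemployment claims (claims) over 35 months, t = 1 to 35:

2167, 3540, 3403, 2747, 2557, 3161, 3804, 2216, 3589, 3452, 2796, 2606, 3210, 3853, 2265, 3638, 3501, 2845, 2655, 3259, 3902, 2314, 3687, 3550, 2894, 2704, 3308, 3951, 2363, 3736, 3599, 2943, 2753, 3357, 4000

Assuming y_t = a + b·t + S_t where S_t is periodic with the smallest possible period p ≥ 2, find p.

7

First differences y_{t+1} − y_t: 1373, -137, -656, -190, 604, 643, -1588, 1373, -137, -656, -190, 604, 643, -1588, 1373, -137, …
The difference pattern repeats every 7 terms and not for any smaller step, so p = 7.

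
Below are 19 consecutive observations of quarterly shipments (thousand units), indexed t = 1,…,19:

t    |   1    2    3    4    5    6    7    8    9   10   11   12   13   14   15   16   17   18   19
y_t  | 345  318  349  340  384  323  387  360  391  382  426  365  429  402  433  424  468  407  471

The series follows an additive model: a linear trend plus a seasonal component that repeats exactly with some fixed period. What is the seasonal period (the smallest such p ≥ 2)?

6

First differences y_{t+1} − y_t: -27, 31, -9, 44, -61, 64, -27, 31, -9, 44, -61, 64, -27, 31, …
The difference pattern repeats every 6 terms and not for any smaller step, so p = 6.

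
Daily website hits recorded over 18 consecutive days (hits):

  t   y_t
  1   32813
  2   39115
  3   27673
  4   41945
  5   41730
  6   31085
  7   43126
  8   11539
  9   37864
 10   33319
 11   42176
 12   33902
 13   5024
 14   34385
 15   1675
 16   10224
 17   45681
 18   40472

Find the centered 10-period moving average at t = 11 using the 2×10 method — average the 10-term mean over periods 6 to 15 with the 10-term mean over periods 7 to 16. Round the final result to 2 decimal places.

Sum over 6–15: 31085 + 43126 + 11539 + 37864 + 33319 + 42176 + 33902 + 5024 + 34385 + 1675 = 274095
Sum over 7–16: 43126 + 11539 + 37864 + 33319 + 42176 + 33902 + 5024 + 34385 + 1675 + 10224 = 253234
CMA at t=11 = (274095 + 253234) / (2·10) = 527329 / 20 = 26366.45

26366.45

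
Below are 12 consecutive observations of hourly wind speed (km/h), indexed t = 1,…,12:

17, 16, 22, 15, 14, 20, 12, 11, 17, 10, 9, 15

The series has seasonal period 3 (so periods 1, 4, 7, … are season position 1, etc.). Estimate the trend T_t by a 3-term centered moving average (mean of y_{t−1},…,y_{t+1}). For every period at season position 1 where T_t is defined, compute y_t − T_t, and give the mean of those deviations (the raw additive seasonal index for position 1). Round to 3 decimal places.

-2.111

Season position 1 occurs at t = 4, 7, 10 (where T_t is defined).
t=4: T_4 = 17.00000; y_4 − T_4 = 15 − 17.00000 = -2.00000
t=7: T_7 = 14.33333; y_7 − T_7 = 12 − 14.33333 = -2.33333
t=10: T_10 = 12.00000; y_10 − T_10 = 10 − 12.00000 = -2.00000
Mean deviation: (-2.00000 + -2.33333 + -2.00000) / 3 = -2.111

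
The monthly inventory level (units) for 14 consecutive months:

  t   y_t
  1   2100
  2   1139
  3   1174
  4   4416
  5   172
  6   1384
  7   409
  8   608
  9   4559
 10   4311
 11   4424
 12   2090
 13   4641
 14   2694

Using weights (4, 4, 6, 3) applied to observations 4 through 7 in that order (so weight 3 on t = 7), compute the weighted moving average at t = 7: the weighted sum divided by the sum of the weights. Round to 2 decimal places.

Weighted sum: 4·4416 + 4·172 + 6·1384 + 3·409 = 17664 + 688 + 8304 + 1227 = 27883
Weight total: 4 + 4 + 6 + 3 = 17
WMA = 27883 / 17 = 1640.18

1640.18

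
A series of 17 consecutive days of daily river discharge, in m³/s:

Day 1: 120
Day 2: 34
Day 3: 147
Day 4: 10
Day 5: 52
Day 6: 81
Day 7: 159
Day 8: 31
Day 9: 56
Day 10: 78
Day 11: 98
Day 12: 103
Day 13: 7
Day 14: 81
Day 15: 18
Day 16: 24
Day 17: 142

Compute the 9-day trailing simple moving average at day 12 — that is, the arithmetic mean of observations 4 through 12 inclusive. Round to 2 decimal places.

Sum of periods 4–12: 10 + 52 + 81 + 159 + 31 + 56 + 78 + 98 + 103 = 668
Divide by 9: 668 / 9 = 74.22

74.22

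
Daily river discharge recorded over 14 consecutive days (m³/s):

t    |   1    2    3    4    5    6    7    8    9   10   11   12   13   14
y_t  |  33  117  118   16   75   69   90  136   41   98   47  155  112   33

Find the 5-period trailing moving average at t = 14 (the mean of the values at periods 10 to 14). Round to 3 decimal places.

Sum of periods 10–14: 98 + 47 + 155 + 112 + 33 = 445
Divide by 5: 445 / 5 = 89.000

89.000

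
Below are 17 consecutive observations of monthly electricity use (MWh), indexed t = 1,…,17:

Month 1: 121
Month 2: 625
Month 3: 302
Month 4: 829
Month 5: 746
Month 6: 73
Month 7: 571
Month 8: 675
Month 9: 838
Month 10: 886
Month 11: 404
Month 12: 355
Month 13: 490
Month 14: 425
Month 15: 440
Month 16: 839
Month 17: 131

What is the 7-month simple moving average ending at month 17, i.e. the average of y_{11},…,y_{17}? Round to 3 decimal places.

440.571

Sum of periods 11–17: 404 + 355 + 490 + 425 + 440 + 839 + 131 = 3084
Divide by 7: 3084 / 7 = 440.571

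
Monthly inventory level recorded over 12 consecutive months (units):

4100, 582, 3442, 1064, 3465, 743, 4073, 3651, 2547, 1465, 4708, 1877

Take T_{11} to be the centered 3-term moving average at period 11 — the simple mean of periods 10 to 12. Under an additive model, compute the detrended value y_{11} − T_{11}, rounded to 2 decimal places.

2024.67

Trend T_11 = (1465 + 4708 + 1877) / 3 = 8050/3 = 2683.3333
Detrended value: 4708 − 2683.3333 = 2024.67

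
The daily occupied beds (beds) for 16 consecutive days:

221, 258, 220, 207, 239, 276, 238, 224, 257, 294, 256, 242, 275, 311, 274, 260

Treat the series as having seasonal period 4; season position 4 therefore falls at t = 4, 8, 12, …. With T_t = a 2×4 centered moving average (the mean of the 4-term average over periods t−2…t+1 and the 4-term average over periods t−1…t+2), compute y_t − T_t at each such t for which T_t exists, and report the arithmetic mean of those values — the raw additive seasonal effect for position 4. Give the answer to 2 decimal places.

-26.71

Season position 4 occurs at t = 4, 8, 12 (where T_t is defined).
t=4: T_4 = 233.2500; y_4 − T_4 = 207 − 233.2500 = -26.2500
t=8: T_8 = 251.0000; y_8 − T_8 = 224 − 251.0000 = -27.0000
t=12: T_12 = 268.8750; y_12 − T_12 = 242 − 268.8750 = -26.8750
Mean deviation: (-26.2500 + -27.0000 + -26.8750) / 3 = -26.71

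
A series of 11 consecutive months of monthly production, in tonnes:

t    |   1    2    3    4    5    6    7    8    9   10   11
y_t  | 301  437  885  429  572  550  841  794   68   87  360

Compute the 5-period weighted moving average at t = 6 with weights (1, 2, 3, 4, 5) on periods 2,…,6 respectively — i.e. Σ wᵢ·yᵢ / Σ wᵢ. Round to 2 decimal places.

568.80

Weighted sum: 1·437 + 2·885 + 3·429 + 4·572 + 5·550 = 437 + 1770 + 1287 + 2288 + 2750 = 8532
Weight total: 1 + 2 + 3 + 4 + 5 = 15
WMA = 8532 / 15 = 568.80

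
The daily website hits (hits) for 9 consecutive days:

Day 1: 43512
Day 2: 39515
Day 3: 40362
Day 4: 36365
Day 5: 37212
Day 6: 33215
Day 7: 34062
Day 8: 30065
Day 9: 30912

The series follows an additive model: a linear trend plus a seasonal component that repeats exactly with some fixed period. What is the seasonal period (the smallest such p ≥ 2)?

First differences y_{t+1} − y_t: -3997, 847, -3997, 847, -3997, 847, …
The difference pattern repeats every 2 terms and not for any smaller step, so p = 2.

2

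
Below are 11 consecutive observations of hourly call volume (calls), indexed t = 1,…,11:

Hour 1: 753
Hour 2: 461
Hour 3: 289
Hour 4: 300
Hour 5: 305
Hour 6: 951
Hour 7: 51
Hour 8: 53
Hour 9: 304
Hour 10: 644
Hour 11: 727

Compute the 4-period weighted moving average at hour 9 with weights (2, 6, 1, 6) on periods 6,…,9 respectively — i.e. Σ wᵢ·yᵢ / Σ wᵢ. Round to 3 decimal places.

272.333

Weighted sum: 2·951 + 6·51 + 1·53 + 6·304 = 1902 + 306 + 53 + 1824 = 4085
Weight total: 2 + 6 + 1 + 6 = 15
WMA = 4085 / 15 = 272.333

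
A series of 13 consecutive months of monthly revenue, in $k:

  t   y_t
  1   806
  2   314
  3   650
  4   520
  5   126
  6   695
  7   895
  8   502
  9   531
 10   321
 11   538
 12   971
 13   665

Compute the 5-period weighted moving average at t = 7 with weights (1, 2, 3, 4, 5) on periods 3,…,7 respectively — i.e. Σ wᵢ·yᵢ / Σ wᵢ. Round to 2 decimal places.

621.53

Weighted sum: 1·650 + 2·520 + 3·126 + 4·695 + 5·895 = 650 + 1040 + 378 + 2780 + 4475 = 9323
Weight total: 1 + 2 + 3 + 4 + 5 = 15
WMA = 9323 / 15 = 621.53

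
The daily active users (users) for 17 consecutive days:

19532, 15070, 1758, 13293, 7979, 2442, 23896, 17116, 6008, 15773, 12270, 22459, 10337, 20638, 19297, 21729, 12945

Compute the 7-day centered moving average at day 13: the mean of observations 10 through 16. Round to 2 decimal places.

Sum of periods 10–16: 15773 + 12270 + 22459 + 10337 + 20638 + 19297 + 21729 = 122503
Divide by 7: 122503 / 7 = 17500.43

17500.43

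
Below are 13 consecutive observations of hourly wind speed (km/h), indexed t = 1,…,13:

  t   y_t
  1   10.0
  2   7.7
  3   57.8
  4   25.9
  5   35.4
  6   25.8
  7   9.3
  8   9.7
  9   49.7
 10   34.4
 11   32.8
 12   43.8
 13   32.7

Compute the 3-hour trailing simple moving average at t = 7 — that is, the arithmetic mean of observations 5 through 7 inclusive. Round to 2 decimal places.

Sum of periods 5–7: 35.4 + 25.8 + 9.3 = 70.5
Divide by 3: 70.5 / 3 = 23.50

23.50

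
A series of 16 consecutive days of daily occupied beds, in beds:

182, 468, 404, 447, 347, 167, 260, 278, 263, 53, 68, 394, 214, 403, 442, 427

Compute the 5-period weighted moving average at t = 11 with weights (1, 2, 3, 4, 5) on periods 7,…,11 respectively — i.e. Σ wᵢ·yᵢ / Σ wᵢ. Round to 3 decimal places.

143.800

Weighted sum: 1·260 + 2·278 + 3·263 + 4·53 + 5·68 = 260 + 556 + 789 + 212 + 340 = 2157
Weight total: 1 + 2 + 3 + 4 + 5 = 15
WMA = 2157 / 15 = 143.800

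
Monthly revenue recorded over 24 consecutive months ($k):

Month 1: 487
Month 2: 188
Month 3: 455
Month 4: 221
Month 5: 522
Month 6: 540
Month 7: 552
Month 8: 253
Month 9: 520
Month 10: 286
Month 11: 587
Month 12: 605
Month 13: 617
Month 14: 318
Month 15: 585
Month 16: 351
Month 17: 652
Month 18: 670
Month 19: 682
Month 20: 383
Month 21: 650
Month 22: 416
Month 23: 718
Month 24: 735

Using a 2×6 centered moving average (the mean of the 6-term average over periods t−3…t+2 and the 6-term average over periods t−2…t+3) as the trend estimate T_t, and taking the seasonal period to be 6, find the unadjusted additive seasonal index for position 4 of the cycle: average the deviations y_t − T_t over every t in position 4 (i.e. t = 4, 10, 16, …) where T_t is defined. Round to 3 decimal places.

Season position 4 occurs at t = 4, 10, 16 (where T_t is defined).
t=4: T_4 = 407.58333; y_4 − T_4 = 221 − 407.58333 = -186.58333
t=10: T_10 = 472.58333; y_10 − T_10 = 286 − 472.58333 = -186.58333
t=16: T_16 = 537.58333; y_16 − T_16 = 351 − 537.58333 = -186.58333
Mean deviation: (-186.58333 + -186.58333 + -186.58333) / 3 = -186.583

-186.583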